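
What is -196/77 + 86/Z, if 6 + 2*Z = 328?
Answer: -3562/1771 ≈ -2.0113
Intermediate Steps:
Z = 161 (Z = -3 + (1/2)*328 = -3 + 164 = 161)
-196/77 + 86/Z = -196/77 + 86/161 = -196*1/77 + 86*(1/161) = -28/11 + 86/161 = -3562/1771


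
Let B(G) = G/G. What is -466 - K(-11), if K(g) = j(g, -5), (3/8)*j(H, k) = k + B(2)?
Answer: -1366/3 ≈ -455.33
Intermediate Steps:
B(G) = 1
j(H, k) = 8/3 + 8*k/3 (j(H, k) = 8*(k + 1)/3 = 8*(1 + k)/3 = 8/3 + 8*k/3)
K(g) = -32/3 (K(g) = 8/3 + (8/3)*(-5) = 8/3 - 40/3 = -32/3)
-466 - K(-11) = -466 - 1*(-32/3) = -466 + 32/3 = -1366/3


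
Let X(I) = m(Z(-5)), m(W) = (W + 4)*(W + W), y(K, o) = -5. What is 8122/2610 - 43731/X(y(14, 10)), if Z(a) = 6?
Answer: -3772109/10440 ≈ -361.31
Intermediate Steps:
m(W) = 2*W*(4 + W) (m(W) = (4 + W)*(2*W) = 2*W*(4 + W))
X(I) = 120 (X(I) = 2*6*(4 + 6) = 2*6*10 = 120)
8122/2610 - 43731/X(y(14, 10)) = 8122/2610 - 43731/120 = 8122*(1/2610) - 43731*1/120 = 4061/1305 - 14577/40 = -3772109/10440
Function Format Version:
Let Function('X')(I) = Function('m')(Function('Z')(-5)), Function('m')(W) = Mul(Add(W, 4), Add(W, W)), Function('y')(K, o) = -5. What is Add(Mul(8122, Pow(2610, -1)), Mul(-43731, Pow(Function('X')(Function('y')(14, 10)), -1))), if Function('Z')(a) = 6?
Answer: Rational(-3772109, 10440) ≈ -361.31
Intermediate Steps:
Function('m')(W) = Mul(2, W, Add(4, W)) (Function('m')(W) = Mul(Add(4, W), Mul(2, W)) = Mul(2, W, Add(4, W)))
Function('X')(I) = 120 (Function('X')(I) = Mul(2, 6, Add(4, 6)) = Mul(2, 6, 10) = 120)
Add(Mul(8122, Pow(2610, -1)), Mul(-43731, Pow(Function('X')(Function('y')(14, 10)), -1))) = Add(Mul(8122, Pow(2610, -1)), Mul(-43731, Pow(120, -1))) = Add(Mul(8122, Rational(1, 2610)), Mul(-43731, Rational(1, 120))) = Add(Rational(4061, 1305), Rational(-14577, 40)) = Rational(-3772109, 10440)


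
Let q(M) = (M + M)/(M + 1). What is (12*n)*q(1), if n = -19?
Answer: -228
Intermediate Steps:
q(M) = 2*M/(1 + M) (q(M) = (2*M)/(1 + M) = 2*M/(1 + M))
(12*n)*q(1) = (12*(-19))*(2*1/(1 + 1)) = -456/2 = -228*1 = -228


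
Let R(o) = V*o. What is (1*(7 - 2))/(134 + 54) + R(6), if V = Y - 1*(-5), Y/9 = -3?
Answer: -24811/188 ≈ -131.97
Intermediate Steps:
Y = -27 (Y = 9*(-3) = -27)
V = -22 (V = -27 - 1*(-5) = -27 + 5 = -22)
R(o) = -22*o
(1*(7 - 2))/(134 + 54) + R(6) = (1*(7 - 2))/(134 + 54) - 22*6 = (1*5)/188 - 132 = (1/188)*5 - 132 = 5/188 - 132 = -24811/188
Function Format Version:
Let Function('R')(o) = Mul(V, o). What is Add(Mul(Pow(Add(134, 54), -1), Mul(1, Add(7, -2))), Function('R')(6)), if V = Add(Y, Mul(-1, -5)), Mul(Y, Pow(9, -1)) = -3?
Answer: Rational(-24811, 188) ≈ -131.97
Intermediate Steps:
Y = -27 (Y = Mul(9, -3) = -27)
V = -22 (V = Add(-27, Mul(-1, -5)) = Add(-27, 5) = -22)
Function('R')(o) = Mul(-22, o)
Add(Mul(Pow(Add(134, 54), -1), Mul(1, Add(7, -2))), Function('R')(6)) = Add(Mul(Pow(Add(134, 54), -1), Mul(1, Add(7, -2))), Mul(-22, 6)) = Add(Mul(Pow(188, -1), Mul(1, 5)), -132) = Add(Mul(Rational(1, 188), 5), -132) = Add(Rational(5, 188), -132) = Rational(-24811, 188)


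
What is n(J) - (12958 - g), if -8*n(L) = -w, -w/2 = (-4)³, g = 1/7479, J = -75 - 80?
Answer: -96793217/7479 ≈ -12942.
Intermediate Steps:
J = -155
g = 1/7479 ≈ 0.00013371
w = 128 (w = -2*(-4)³ = -2*(-64) = 128)
n(L) = 16 (n(L) = -(-1)*128/8 = -⅛*(-128) = 16)
n(J) - (12958 - g) = 16 - (12958 - 1*1/7479) = 16 - (12958 - 1/7479) = 16 - 1*96912881/7479 = 16 - 96912881/7479 = -96793217/7479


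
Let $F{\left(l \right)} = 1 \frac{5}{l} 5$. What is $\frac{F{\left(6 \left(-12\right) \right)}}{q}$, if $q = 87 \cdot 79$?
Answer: $- \frac{25}{494856} \approx -5.052 \cdot 10^{-5}$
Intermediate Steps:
$F{\left(l \right)} = \frac{25}{l}$ ($F{\left(l \right)} = \frac{5}{l} 5 = \frac{25}{l}$)
$q = 6873$
$\frac{F{\left(6 \left(-12\right) \right)}}{q} = \frac{25 \frac{1}{6 \left(-12\right)}}{6873} = \frac{25}{-72} \cdot \frac{1}{6873} = 25 \left(- \frac{1}{72}\right) \frac{1}{6873} = \left(- \frac{25}{72}\right) \frac{1}{6873} = - \frac{25}{494856}$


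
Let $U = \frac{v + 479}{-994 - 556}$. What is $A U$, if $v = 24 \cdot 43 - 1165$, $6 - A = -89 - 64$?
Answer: $- \frac{27507}{775} \approx -35.493$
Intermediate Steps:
$A = 159$ ($A = 6 - \left(-89 - 64\right) = 6 - -153 = 6 + 153 = 159$)
$v = -133$ ($v = 1032 - 1165 = -133$)
$U = - \frac{173}{775}$ ($U = \frac{-133 + 479}{-994 - 556} = \frac{346}{-1550} = 346 \left(- \frac{1}{1550}\right) = - \frac{173}{775} \approx -0.22323$)
$A U = 159 \left(- \frac{173}{775}\right) = - \frac{27507}{775}$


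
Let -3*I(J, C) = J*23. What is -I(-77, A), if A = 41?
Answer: -1771/3 ≈ -590.33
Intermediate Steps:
I(J, C) = -23*J/3 (I(J, C) = -J*23/3 = -23*J/3)
-I(-77, A) = -(-23)*(-77)/3 = -1*1771/3 = -1771/3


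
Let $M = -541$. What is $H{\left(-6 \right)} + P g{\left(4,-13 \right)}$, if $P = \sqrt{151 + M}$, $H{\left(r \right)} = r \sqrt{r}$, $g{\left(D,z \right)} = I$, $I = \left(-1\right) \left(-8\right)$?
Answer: $i \left(- 6 \sqrt{6} + 8 \sqrt{390}\right) \approx 143.29 i$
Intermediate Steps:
$I = 8$
$g{\left(D,z \right)} = 8$
$H{\left(r \right)} = r^{\frac{3}{2}}$
$P = i \sqrt{390}$ ($P = \sqrt{151 - 541} = \sqrt{-390} = i \sqrt{390} \approx 19.748 i$)
$H{\left(-6 \right)} + P g{\left(4,-13 \right)} = \left(-6\right)^{\frac{3}{2}} + i \sqrt{390} \cdot 8 = - 6 i \sqrt{6} + 8 i \sqrt{390}$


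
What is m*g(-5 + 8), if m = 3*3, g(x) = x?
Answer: 27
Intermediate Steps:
m = 9
m*g(-5 + 8) = 9*(-5 + 8) = 9*3 = 27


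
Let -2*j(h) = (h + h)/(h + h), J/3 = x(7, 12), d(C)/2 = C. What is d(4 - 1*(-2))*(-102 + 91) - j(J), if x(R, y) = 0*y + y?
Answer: -263/2 ≈ -131.50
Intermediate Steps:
x(R, y) = y (x(R, y) = 0 + y = y)
d(C) = 2*C
J = 36 (J = 3*12 = 36)
j(h) = -½ (j(h) = -(h + h)/(2*(h + h)) = -2*h/(2*(2*h)) = -2*h*1/(2*h)/2 = -½*1 = -½)
d(4 - 1*(-2))*(-102 + 91) - j(J) = (2*(4 - 1*(-2)))*(-102 + 91) - 1*(-½) = (2*(4 + 2))*(-11) + ½ = (2*6)*(-11) + ½ = 12*(-11) + ½ = -132 + ½ = -263/2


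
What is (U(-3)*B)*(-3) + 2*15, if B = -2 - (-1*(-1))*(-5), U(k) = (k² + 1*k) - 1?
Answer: -15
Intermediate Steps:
U(k) = -1 + k + k² (U(k) = (k² + k) - 1 = (k + k²) - 1 = -1 + k + k²)
B = 3 (B = -2 - (-5) = -2 - 1*(-5) = -2 + 5 = 3)
(U(-3)*B)*(-3) + 2*15 = ((-1 - 3 + (-3)²)*3)*(-3) + 2*15 = ((-1 - 3 + 9)*3)*(-3) + 30 = (5*3)*(-3) + 30 = 15*(-3) + 30 = -45 + 30 = -15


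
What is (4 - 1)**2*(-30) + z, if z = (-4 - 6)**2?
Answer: -170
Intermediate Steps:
z = 100 (z = (-10)**2 = 100)
(4 - 1)**2*(-30) + z = (4 - 1)**2*(-30) + 100 = 3**2*(-30) + 100 = 9*(-30) + 100 = -270 + 100 = -170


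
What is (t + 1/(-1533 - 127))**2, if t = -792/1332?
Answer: 1336414249/3772416400 ≈ 0.35426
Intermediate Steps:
t = -22/37 (t = -792*1/1332 = -22/37 ≈ -0.59459)
(t + 1/(-1533 - 127))**2 = (-22/37 + 1/(-1533 - 127))**2 = (-22/37 + 1/(-1660))**2 = (-22/37 - 1/1660)**2 = (-36557/61420)**2 = 1336414249/3772416400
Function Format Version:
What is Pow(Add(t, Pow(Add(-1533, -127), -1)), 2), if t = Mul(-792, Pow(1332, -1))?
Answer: Rational(1336414249, 3772416400) ≈ 0.35426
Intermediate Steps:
t = Rational(-22, 37) (t = Mul(-792, Rational(1, 1332)) = Rational(-22, 37) ≈ -0.59459)
Pow(Add(t, Pow(Add(-1533, -127), -1)), 2) = Pow(Add(Rational(-22, 37), Pow(Add(-1533, -127), -1)), 2) = Pow(Add(Rational(-22, 37), Pow(-1660, -1)), 2) = Pow(Add(Rational(-22, 37), Rational(-1, 1660)), 2) = Pow(Rational(-36557, 61420), 2) = Rational(1336414249, 3772416400)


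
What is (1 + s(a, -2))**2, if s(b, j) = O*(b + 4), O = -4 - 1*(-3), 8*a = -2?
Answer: 121/16 ≈ 7.5625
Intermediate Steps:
a = -1/4 (a = (1/8)*(-2) = -1/4 ≈ -0.25000)
O = -1 (O = -4 + 3 = -1)
s(b, j) = -4 - b (s(b, j) = -(b + 4) = -(4 + b) = -4 - b)
(1 + s(a, -2))**2 = (1 + (-4 - 1*(-1/4)))**2 = (1 + (-4 + 1/4))**2 = (1 - 15/4)**2 = (-11/4)**2 = 121/16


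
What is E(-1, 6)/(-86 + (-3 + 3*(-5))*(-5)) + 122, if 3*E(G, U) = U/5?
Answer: 1221/10 ≈ 122.10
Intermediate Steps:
E(G, U) = U/15 (E(G, U) = (U/5)/3 = U/15)
E(-1, 6)/(-86 + (-3 + 3*(-5))*(-5)) + 122 = ((1/15)*6)/(-86 + (-3 + 3*(-5))*(-5)) + 122 = 2/(5*(-86 + (-3 - 15)*(-5))) + 122 = 2/(5*(-86 - 18*(-5))) + 122 = 2/(5*(-86 + 90)) + 122 = (⅖)/4 + 122 = (⅖)*(¼) + 122 = ⅒ + 122 = 1221/10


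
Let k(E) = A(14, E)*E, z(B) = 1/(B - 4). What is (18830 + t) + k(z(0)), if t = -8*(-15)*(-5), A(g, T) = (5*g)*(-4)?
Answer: 18300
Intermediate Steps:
A(g, T) = -20*g
z(B) = 1/(-4 + B)
t = -600 (t = 120*(-5) = -600)
k(E) = -280*E (k(E) = (-20*14)*E = -280*E)
(18830 + t) + k(z(0)) = (18830 - 600) - 280/(-4 + 0) = 18230 - 280/(-4) = 18230 - 280*(-1/4) = 18230 + 70 = 18300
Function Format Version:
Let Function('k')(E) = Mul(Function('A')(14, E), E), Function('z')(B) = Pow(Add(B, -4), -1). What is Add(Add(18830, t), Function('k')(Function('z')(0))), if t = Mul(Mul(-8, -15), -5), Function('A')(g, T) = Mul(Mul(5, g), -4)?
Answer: 18300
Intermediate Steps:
Function('A')(g, T) = Mul(-20, g)
Function('z')(B) = Pow(Add(-4, B), -1)
t = -600 (t = Mul(120, -5) = -600)
Function('k')(E) = Mul(-280, E) (Function('k')(E) = Mul(Mul(-20, 14), E) = Mul(-280, E))
Add(Add(18830, t), Function('k')(Function('z')(0))) = Add(Add(18830, -600), Mul(-280, Pow(Add(-4, 0), -1))) = Add(18230, Mul(-280, Pow(-4, -1))) = Add(18230, Mul(-280, Rational(-1, 4))) = Add(18230, 70) = 18300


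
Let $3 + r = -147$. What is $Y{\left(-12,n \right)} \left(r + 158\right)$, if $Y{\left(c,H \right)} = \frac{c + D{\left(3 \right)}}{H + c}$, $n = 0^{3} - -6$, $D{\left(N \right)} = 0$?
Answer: $16$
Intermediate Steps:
$r = -150$ ($r = -3 - 147 = -150$)
$n = 6$ ($n = 0 + 6 = 6$)
$Y{\left(c,H \right)} = \frac{c}{H + c}$ ($Y{\left(c,H \right)} = \frac{c + 0}{H + c} = \frac{c}{H + c}$)
$Y{\left(-12,n \right)} \left(r + 158\right) = - \frac{12}{6 - 12} \left(-150 + 158\right) = - \frac{12}{-6} \cdot 8 = \left(-12\right) \left(- \frac{1}{6}\right) 8 = 2 \cdot 8 = 16$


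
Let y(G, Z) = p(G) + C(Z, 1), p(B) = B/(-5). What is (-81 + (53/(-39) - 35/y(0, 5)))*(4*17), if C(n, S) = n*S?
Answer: -236980/39 ≈ -6076.4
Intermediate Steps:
C(n, S) = S*n
p(B) = -B/5 (p(B) = B*(-⅕) = -B/5)
y(G, Z) = Z - G/5 (y(G, Z) = -G/5 + 1*Z = -G/5 + Z = Z - G/5)
(-81 + (53/(-39) - 35/y(0, 5)))*(4*17) = (-81 + (53/(-39) - 35/(5 - ⅕*0)))*(4*17) = (-81 + (53*(-1/39) - 35/(5 + 0)))*68 = (-81 + (-53/39 - 35/5))*68 = (-81 + (-53/39 - 35*⅕))*68 = (-81 + (-53/39 - 7))*68 = (-81 - 326/39)*68 = -3485/39*68 = -236980/39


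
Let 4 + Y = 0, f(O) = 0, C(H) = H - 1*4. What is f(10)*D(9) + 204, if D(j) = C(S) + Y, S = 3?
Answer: 204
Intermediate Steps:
C(H) = -4 + H (C(H) = H - 4 = -4 + H)
Y = -4 (Y = -4 + 0 = -4)
D(j) = -5 (D(j) = (-4 + 3) - 4 = -1 - 4 = -5)
f(10)*D(9) + 204 = 0*(-5) + 204 = 0 + 204 = 204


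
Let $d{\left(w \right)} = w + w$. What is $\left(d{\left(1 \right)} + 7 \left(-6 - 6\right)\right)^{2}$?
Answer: $6724$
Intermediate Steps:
$d{\left(w \right)} = 2 w$
$\left(d{\left(1 \right)} + 7 \left(-6 - 6\right)\right)^{2} = \left(2 \cdot 1 + 7 \left(-6 - 6\right)\right)^{2} = \left(2 + 7 \left(-12\right)\right)^{2} = \left(2 - 84\right)^{2} = \left(-82\right)^{2} = 6724$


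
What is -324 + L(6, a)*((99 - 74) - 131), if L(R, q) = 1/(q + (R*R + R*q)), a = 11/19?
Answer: -248578/761 ≈ -326.65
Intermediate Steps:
a = 11/19 (a = 11*(1/19) = 11/19 ≈ 0.57895)
L(R, q) = 1/(q + R² + R*q) (L(R, q) = 1/(q + (R² + R*q)) = 1/(q + R² + R*q))
-324 + L(6, a)*((99 - 74) - 131) = -324 + ((99 - 74) - 131)/(11/19 + 6² + 6*(11/19)) = -324 + (25 - 131)/(11/19 + 36 + 66/19) = -324 - 106/(761/19) = -324 + (19/761)*(-106) = -324 - 2014/761 = -248578/761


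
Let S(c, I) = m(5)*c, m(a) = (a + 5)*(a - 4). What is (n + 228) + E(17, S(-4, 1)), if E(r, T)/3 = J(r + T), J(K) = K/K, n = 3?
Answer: 234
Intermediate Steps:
m(a) = (-4 + a)*(5 + a) (m(a) = (5 + a)*(-4 + a) = (-4 + a)*(5 + a))
J(K) = 1
S(c, I) = 10*c (S(c, I) = (-20 + 5 + 5²)*c = (-20 + 5 + 25)*c = 10*c)
E(r, T) = 3 (E(r, T) = 3*1 = 3)
(n + 228) + E(17, S(-4, 1)) = (3 + 228) + 3 = 231 + 3 = 234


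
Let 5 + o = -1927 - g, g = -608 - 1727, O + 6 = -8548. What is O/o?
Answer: -658/31 ≈ -21.226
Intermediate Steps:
O = -8554 (O = -6 - 8548 = -8554)
g = -2335
o = 403 (o = -5 + (-1927 - 1*(-2335)) = -5 + (-1927 + 2335) = -5 + 408 = 403)
O/o = -8554/403 = -8554*1/403 = -658/31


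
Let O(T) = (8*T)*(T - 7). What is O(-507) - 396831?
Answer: 1687953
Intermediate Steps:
O(T) = 8*T*(-7 + T) (O(T) = (8*T)*(-7 + T) = 8*T*(-7 + T))
O(-507) - 396831 = 8*(-507)*(-7 - 507) - 396831 = 8*(-507)*(-514) - 396831 = 2084784 - 396831 = 1687953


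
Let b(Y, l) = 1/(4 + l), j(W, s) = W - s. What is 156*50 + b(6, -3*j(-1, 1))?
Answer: 78001/10 ≈ 7800.1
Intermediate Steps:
156*50 + b(6, -3*j(-1, 1)) = 156*50 + 1/(4 - 3*(-1 - 1*1)) = 7800 + 1/(4 - 3*(-1 - 1)) = 7800 + 1/(4 - 3*(-2)) = 7800 + 1/(4 + 6) = 7800 + 1/10 = 78001/10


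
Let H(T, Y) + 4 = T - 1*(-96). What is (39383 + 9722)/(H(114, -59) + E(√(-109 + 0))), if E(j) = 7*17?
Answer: 9821/65 ≈ 151.09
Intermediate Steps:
H(T, Y) = 92 + T (H(T, Y) = -4 + (T - 1*(-96)) = -4 + (T + 96) = -4 + (96 + T) = 92 + T)
E(j) = 119
(39383 + 9722)/(H(114, -59) + E(√(-109 + 0))) = (39383 + 9722)/((92 + 114) + 119) = 49105/(206 + 119) = 49105/325 = 49105*(1/325) = 9821/65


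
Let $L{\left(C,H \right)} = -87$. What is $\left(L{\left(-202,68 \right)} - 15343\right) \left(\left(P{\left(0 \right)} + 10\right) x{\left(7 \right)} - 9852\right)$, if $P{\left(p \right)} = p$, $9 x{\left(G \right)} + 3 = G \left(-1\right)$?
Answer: $\frac{1369690240}{9} \approx 1.5219 \cdot 10^{8}$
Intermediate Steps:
$x{\left(G \right)} = - \frac{1}{3} - \frac{G}{9}$ ($x{\left(G \right)} = - \frac{1}{3} + \frac{G \left(-1\right)}{9} = - \frac{1}{3} + \frac{\left(-1\right) G}{9} = - \frac{1}{3} - \frac{G}{9}$)
$\left(L{\left(-202,68 \right)} - 15343\right) \left(\left(P{\left(0 \right)} + 10\right) x{\left(7 \right)} - 9852\right) = \left(-87 - 15343\right) \left(\left(0 + 10\right) \left(- \frac{1}{3} - \frac{7}{9}\right) - 9852\right) = - 15430 \left(10 \left(- \frac{1}{3} - \frac{7}{9}\right) - 9852\right) = - 15430 \left(10 \left(- \frac{10}{9}\right) - 9852\right) = - 15430 \left(- \frac{100}{9} - 9852\right) = \left(-15430\right) \left(- \frac{88768}{9}\right) = \frac{1369690240}{9}$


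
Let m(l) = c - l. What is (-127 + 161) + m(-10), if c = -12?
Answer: 32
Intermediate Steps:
m(l) = -12 - l
(-127 + 161) + m(-10) = (-127 + 161) + (-12 - 1*(-10)) = 34 + (-12 + 10) = 34 - 2 = 32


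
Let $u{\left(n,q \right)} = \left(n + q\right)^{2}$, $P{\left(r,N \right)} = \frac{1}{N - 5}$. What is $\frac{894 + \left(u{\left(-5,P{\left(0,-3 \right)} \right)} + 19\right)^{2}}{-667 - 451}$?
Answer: $- \frac{12054433}{4579328} \approx -2.6324$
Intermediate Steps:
$P{\left(r,N \right)} = \frac{1}{-5 + N}$
$\frac{894 + \left(u{\left(-5,P{\left(0,-3 \right)} \right)} + 19\right)^{2}}{-667 - 451} = \frac{894 + \left(\left(-5 + \frac{1}{-5 - 3}\right)^{2} + 19\right)^{2}}{-667 - 451} = \frac{894 + \left(\left(-5 + \frac{1}{-8}\right)^{2} + 19\right)^{2}}{-1118} = \left(894 + \left(\left(-5 - \frac{1}{8}\right)^{2} + 19\right)^{2}\right) \left(- \frac{1}{1118}\right) = \left(894 + \left(\left(- \frac{41}{8}\right)^{2} + 19\right)^{2}\right) \left(- \frac{1}{1118}\right) = \left(894 + \left(\frac{1681}{64} + 19\right)^{2}\right) \left(- \frac{1}{1118}\right) = \left(894 + \left(\frac{2897}{64}\right)^{2}\right) \left(- \frac{1}{1118}\right) = \left(894 + \frac{8392609}{4096}\right) \left(- \frac{1}{1118}\right) = \frac{12054433}{4096} \left(- \frac{1}{1118}\right) = - \frac{12054433}{4579328}$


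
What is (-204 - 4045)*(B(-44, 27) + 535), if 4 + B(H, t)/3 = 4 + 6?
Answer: -2349697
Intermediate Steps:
B(H, t) = 18 (B(H, t) = -12 + 3*(4 + 6) = -12 + 3*10 = -12 + 30 = 18)
(-204 - 4045)*(B(-44, 27) + 535) = (-204 - 4045)*(18 + 535) = -4249*553 = -2349697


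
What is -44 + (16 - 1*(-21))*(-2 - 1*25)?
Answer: -1043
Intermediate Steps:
-44 + (16 - 1*(-21))*(-2 - 1*25) = -44 + (16 + 21)*(-2 - 25) = -44 + 37*(-27) = -44 - 999 = -1043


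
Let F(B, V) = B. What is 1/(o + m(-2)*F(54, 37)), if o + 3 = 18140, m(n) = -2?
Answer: 1/18029 ≈ 5.5466e-5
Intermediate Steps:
o = 18137 (o = -3 + 18140 = 18137)
1/(o + m(-2)*F(54, 37)) = 1/(18137 - 2*54) = 1/(18137 - 108) = 1/18029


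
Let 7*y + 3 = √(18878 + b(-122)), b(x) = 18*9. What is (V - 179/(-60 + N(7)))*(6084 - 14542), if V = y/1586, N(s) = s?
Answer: -8403441671/294203 - 16916*√1190/5551 ≈ -28669.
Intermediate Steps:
b(x) = 162
y = -3/7 + 4*√1190/7 (y = -3/7 + √(18878 + 162)/7 = -3/7 + √19040/7 = -3/7 + (4*√1190)/7 = -3/7 + 4*√1190/7 ≈ 19.284)
V = -3/11102 + 2*√1190/5551 (V = (-3/7 + 4*√1190/7)/1586 = (-3/7 + 4*√1190/7)*(1/1586) = -3/11102 + 2*√1190/5551 ≈ 0.012159)
(V - 179/(-60 + N(7)))*(6084 - 14542) = ((-3/11102 + 2*√1190/5551) - 179/(-60 + 7))*(6084 - 14542) = ((-3/11102 + 2*√1190/5551) - 179/(-53))*(-8458) = ((-3/11102 + 2*√1190/5551) - 179*(-1/53))*(-8458) = ((-3/11102 + 2*√1190/5551) + 179/53)*(-8458) = (1987099/588406 + 2*√1190/5551)*(-8458) = -8403441671/294203 - 16916*√1190/5551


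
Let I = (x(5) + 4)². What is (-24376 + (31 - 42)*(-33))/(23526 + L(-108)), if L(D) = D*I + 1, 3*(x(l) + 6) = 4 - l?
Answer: -24013/22939 ≈ -1.0468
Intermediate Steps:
x(l) = -14/3 - l/3 (x(l) = -6 + (4 - l)/3 = -6 + (4/3 - l/3) = -14/3 - l/3)
I = 49/9 (I = ((-14/3 - ⅓*5) + 4)² = ((-14/3 - 5/3) + 4)² = (-19/3 + 4)² = (-7/3)² = 49/9 ≈ 5.4444)
L(D) = 1 + 49*D/9 (L(D) = D*(49/9) + 1 = 49*D/9 + 1 = 1 + 49*D/9)
(-24376 + (31 - 42)*(-33))/(23526 + L(-108)) = (-24376 + (31 - 42)*(-33))/(23526 + (1 + (49/9)*(-108))) = (-24376 - 11*(-33))/(23526 + (1 - 588)) = (-24376 + 363)/(23526 - 587) = -24013/22939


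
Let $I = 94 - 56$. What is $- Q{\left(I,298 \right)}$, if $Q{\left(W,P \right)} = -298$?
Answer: $298$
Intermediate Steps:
$I = 38$ ($I = 94 - 56 = 38$)
$- Q{\left(I,298 \right)} = \left(-1\right) \left(-298\right) = 298$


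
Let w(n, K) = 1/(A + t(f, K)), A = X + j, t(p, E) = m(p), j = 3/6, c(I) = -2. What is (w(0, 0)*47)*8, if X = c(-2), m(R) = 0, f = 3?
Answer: -752/3 ≈ -250.67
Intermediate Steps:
j = ½ (j = 3*(⅙) = ½ ≈ 0.50000)
t(p, E) = 0
X = -2
A = -3/2 (A = -2 + ½ = -3/2 ≈ -1.5000)
w(n, K) = -⅔ (w(n, K) = 1/(-3/2 + 0) = 1/(-3/2) = -⅔)
(w(0, 0)*47)*8 = -⅔*47*8 = -94/3*8 = -752/3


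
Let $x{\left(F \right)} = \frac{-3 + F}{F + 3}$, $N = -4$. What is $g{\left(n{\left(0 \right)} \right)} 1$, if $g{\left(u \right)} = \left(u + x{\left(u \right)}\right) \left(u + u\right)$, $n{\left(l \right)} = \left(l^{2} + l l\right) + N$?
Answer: $-24$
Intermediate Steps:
$n{\left(l \right)} = -4 + 2 l^{2}$ ($n{\left(l \right)} = \left(l^{2} + l l\right) - 4 = \left(l^{2} + l^{2}\right) - 4 = 2 l^{2} - 4 = -4 + 2 l^{2}$)
$x{\left(F \right)} = \frac{-3 + F}{3 + F}$
$g{\left(u \right)} = 2 u \left(u + \frac{-3 + u}{3 + u}\right)$ ($g{\left(u \right)} = \left(u + \frac{-3 + u}{3 + u}\right) \left(u + u\right) = \left(u + \frac{-3 + u}{3 + u}\right) 2 u = 2 u \left(u + \frac{-3 + u}{3 + u}\right)$)
$g{\left(n{\left(0 \right)} \right)} 1 = \frac{2 \left(-4 + 2 \cdot 0^{2}\right) \left(-3 - \left(4 - 2 \cdot 0^{2}\right) + \left(-4 + 2 \cdot 0^{2}\right) \left(3 - \left(4 - 2 \cdot 0^{2}\right)\right)\right)}{3 - \left(4 - 2 \cdot 0^{2}\right)} 1 = \frac{2 \left(-4 + 2 \cdot 0\right) \left(-3 + \left(-4 + 2 \cdot 0\right) + \left(-4 + 2 \cdot 0\right) \left(3 + \left(-4 + 2 \cdot 0\right)\right)\right)}{3 + \left(-4 + 2 \cdot 0\right)} 1 = \frac{2 \left(-4 + 0\right) \left(-3 + \left(-4 + 0\right) + \left(-4 + 0\right) \left(3 + \left(-4 + 0\right)\right)\right)}{3 + \left(-4 + 0\right)} 1 = 2 \left(-4\right) \frac{1}{3 - 4} \left(-3 - 4 - 4 \left(3 - 4\right)\right) 1 = 2 \left(-4\right) \frac{1}{-1} \left(-3 - 4 - -4\right) 1 = 2 \left(-4\right) \left(-1\right) \left(-3 - 4 + 4\right) 1 = 2 \left(-4\right) \left(-1\right) \left(-3\right) 1 = \left(-24\right) 1 = -24$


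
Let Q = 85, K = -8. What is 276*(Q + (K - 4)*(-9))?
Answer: 53268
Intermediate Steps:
276*(Q + (K - 4)*(-9)) = 276*(85 + (-8 - 4)*(-9)) = 276*(85 - 12*(-9)) = 276*(85 + 108) = 276*193 = 53268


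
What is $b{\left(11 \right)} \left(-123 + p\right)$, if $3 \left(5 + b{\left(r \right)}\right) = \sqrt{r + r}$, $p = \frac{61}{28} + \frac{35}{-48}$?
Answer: $\frac{204205}{336} - \frac{40841 \sqrt{22}}{1008} \approx 417.71$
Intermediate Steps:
$p = \frac{487}{336}$ ($p = 61 \cdot \frac{1}{28} + 35 \left(- \frac{1}{48}\right) = \frac{61}{28} - \frac{35}{48} = \frac{487}{336} \approx 1.4494$)
$b{\left(r \right)} = -5 + \frac{\sqrt{2} \sqrt{r}}{3}$ ($b{\left(r \right)} = -5 + \frac{\sqrt{r + r}}{3} = -5 + \frac{\sqrt{2 r}}{3} = -5 + \frac{\sqrt{2} \sqrt{r}}{3}$)
$b{\left(11 \right)} \left(-123 + p\right) = \left(-5 + \frac{\sqrt{2} \sqrt{11}}{3}\right) \left(-123 + \frac{487}{336}\right) = \left(-5 + \frac{\sqrt{22}}{3}\right) \left(- \frac{40841}{336}\right) = \frac{204205}{336} - \frac{40841 \sqrt{22}}{1008}$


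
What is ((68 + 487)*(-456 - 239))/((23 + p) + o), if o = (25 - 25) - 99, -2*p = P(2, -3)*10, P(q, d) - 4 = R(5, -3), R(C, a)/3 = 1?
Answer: 3475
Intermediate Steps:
R(C, a) = 3 (R(C, a) = 3*1 = 3)
P(q, d) = 7 (P(q, d) = 4 + 3 = 7)
p = -35 (p = -7*10/2 = -1/2*70 = -35)
o = -99 (o = 0 - 99 = -99)
((68 + 487)*(-456 - 239))/((23 + p) + o) = ((68 + 487)*(-456 - 239))/((23 - 35) - 99) = (555*(-695))/(-12 - 99) = -385725/(-111) = -385725*(-1/111) = 3475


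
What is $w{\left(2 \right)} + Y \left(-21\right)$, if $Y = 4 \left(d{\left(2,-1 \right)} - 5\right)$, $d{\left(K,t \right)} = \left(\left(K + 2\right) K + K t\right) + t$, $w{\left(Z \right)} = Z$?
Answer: $2$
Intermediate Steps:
$d{\left(K,t \right)} = t + K t + K \left(2 + K\right)$ ($d{\left(K,t \right)} = \left(\left(2 + K\right) K + K t\right) + t = \left(K \left(2 + K\right) + K t\right) + t = \left(K t + K \left(2 + K\right)\right) + t = t + K t + K \left(2 + K\right)$)
$Y = 0$ ($Y = 4 \left(\left(-1 + 2^{2} + 2 \cdot 2 + 2 \left(-1\right)\right) - 5\right) = 4 \left(\left(-1 + 4 + 4 - 2\right) - 5\right) = 4 \left(5 - 5\right) = 4 \cdot 0 = 0$)
$w{\left(2 \right)} + Y \left(-21\right) = 2 + 0 \left(-21\right) = 2 + 0 = 2$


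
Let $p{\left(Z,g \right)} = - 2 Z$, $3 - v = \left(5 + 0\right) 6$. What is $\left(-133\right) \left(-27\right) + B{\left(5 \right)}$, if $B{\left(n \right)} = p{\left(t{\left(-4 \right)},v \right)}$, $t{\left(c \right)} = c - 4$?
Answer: $3607$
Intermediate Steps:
$v = -27$ ($v = 3 - \left(5 + 0\right) 6 = 3 - 5 \cdot 6 = 3 - 30 = -27$)
$t{\left(c \right)} = -4 + c$ ($t{\left(c \right)} = c - 4 = -4 + c$)
$B{\left(n \right)} = 16$ ($B{\left(n \right)} = - 2 \left(-4 - 4\right) = \left(-2\right) \left(-8\right) = 16$)
$\left(-133\right) \left(-27\right) + B{\left(5 \right)} = \left(-133\right) \left(-27\right) + 16 = 3591 + 16 = 3607$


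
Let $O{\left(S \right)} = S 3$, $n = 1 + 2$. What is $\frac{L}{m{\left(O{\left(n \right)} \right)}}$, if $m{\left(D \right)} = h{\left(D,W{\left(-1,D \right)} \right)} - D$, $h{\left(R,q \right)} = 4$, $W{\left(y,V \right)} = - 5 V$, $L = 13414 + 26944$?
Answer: $- \frac{40358}{5} \approx -8071.6$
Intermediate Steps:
$n = 3$
$L = 40358$
$O{\left(S \right)} = 3 S$
$m{\left(D \right)} = 4 - D$
$\frac{L}{m{\left(O{\left(n \right)} \right)}} = \frac{40358}{4 - 3 \cdot 3} = \frac{40358}{4 - 9} = \frac{40358}{-5} = 40358 \left(- \frac{1}{5}\right) = - \frac{40358}{5}$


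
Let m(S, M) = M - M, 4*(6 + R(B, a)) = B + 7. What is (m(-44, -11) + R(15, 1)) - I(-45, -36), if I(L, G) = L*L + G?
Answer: -3979/2 ≈ -1989.5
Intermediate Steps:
R(B, a) = -17/4 + B/4 (R(B, a) = -6 + (B + 7)/4 = -6 + (7 + B)/4 = -6 + (7/4 + B/4) = -17/4 + B/4)
m(S, M) = 0
I(L, G) = G + L² (I(L, G) = L² + G = G + L²)
(m(-44, -11) + R(15, 1)) - I(-45, -36) = (0 + (-17/4 + (¼)*15)) - (-36 + (-45)²) = (0 + (-17/4 + 15/4)) - (-36 + 2025) = (0 - ½) - 1*1989 = -½ - 1989 = -3979/2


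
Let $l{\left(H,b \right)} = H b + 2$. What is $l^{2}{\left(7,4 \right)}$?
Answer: $900$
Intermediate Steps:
$l{\left(H,b \right)} = 2 + H b$
$l^{2}{\left(7,4 \right)} = \left(2 + 7 \cdot 4\right)^{2} = \left(2 + 28\right)^{2} = 30^{2} = 900$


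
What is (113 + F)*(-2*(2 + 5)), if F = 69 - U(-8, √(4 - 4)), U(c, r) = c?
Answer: -2660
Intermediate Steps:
F = 77 (F = 69 - 1*(-8) = 69 + 8 = 77)
(113 + F)*(-2*(2 + 5)) = (113 + 77)*(-2*(2 + 5)) = 190*(-2*7) = 190*(-14) = -2660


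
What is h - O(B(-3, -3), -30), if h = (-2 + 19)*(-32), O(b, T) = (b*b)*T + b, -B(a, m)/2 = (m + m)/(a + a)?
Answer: -422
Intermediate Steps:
B(a, m) = -2*m/a (B(a, m) = -2*(m + m)/(a + a) = -2*2*m/(2*a) = -2*2*m*1/(2*a) = -2*m/a)
O(b, T) = b + T*b² (O(b, T) = b²*T + b = T*b² + b = b + T*b²)
h = -544 (h = 17*(-32) = -544)
h - O(B(-3, -3), -30) = -544 - (-2*(-3)/(-3))*(1 - (-60)*(-3)/(-3)) = -544 - (-2*(-3)*(-⅓))*(1 - (-60)*(-3)*(-1)/3) = -544 - (-2)*(1 - 30*(-2)) = -544 - (-2)*(1 + 60) = -544 - (-2)*61 = -544 - 1*(-122) = -544 + 122 = -422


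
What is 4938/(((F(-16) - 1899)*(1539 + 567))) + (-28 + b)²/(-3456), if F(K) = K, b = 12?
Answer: -16871/224055 ≈ -0.075298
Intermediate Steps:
4938/(((F(-16) - 1899)*(1539 + 567))) + (-28 + b)²/(-3456) = 4938/(((-16 - 1899)*(1539 + 567))) + (-28 + 12)²/(-3456) = 4938/((-1915*2106)) + (-16)²*(-1/3456) = 4938/(-4032990) + 256*(-1/3456) = 4938*(-1/4032990) - 2/27 = -823/672165 - 2/27 = -16871/224055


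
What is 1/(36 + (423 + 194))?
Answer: 1/653 ≈ 0.0015314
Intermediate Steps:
1/(36 + (423 + 194)) = 1/(36 + 617) = 1/653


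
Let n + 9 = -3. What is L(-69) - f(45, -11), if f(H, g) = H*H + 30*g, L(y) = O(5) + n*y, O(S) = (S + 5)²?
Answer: -767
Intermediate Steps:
n = -12 (n = -9 - 3 = -12)
O(S) = (5 + S)²
L(y) = 100 - 12*y (L(y) = (5 + 5)² - 12*y = 10² - 12*y = 100 - 12*y)
f(H, g) = H² + 30*g
L(-69) - f(45, -11) = (100 - 12*(-69)) - (45² + 30*(-11)) = (100 + 828) - (2025 - 330) = 928 - 1*1695 = 928 - 1695 = -767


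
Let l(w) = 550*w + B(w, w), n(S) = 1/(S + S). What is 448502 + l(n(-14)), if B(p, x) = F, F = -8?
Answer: 6278641/14 ≈ 4.4847e+5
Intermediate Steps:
B(p, x) = -8
n(S) = 1/(2*S)
l(w) = -8 + 550*w (l(w) = 550*w - 8 = -8 + 550*w)
448502 + l(n(-14)) = 448502 + (-8 + 550*((1/2)/(-14))) = 448502 + (-8 + 550*((1/2)*(-1/14))) = 448502 + (-8 + 550*(-1/28)) = 448502 + (-8 - 275/14) = 448502 - 387/14 = 6278641/14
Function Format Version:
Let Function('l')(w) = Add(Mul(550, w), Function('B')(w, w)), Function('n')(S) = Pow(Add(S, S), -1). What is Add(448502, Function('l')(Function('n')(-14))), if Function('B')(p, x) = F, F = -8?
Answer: Rational(6278641, 14) ≈ 4.4847e+5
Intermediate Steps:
Function('B')(p, x) = -8
Function('n')(S) = Mul(Rational(1, 2), Pow(S, -1)) (Function('n')(S) = Pow(Mul(2, S), -1) = Mul(Rational(1, 2), Pow(S, -1)))
Function('l')(w) = Add(-8, Mul(550, w)) (Function('l')(w) = Add(Mul(550, w), -8) = Add(-8, Mul(550, w)))
Add(448502, Function('l')(Function('n')(-14))) = Add(448502, Add(-8, Mul(550, Mul(Rational(1, 2), Pow(-14, -1))))) = Add(448502, Add(-8, Mul(550, Mul(Rational(1, 2), Rational(-1, 14))))) = Add(448502, Add(-8, Mul(550, Rational(-1, 28)))) = Add(448502, Add(-8, Rational(-275, 14))) = Add(448502, Rational(-387, 14)) = Rational(6278641, 14)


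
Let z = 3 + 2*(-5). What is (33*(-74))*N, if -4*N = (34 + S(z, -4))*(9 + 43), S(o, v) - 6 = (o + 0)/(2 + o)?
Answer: 6571422/5 ≈ 1.3143e+6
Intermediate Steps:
z = -7 (z = 3 - 10 = -7)
S(o, v) = 6 + o/(2 + o) (S(o, v) = 6 + (o + 0)/(2 + o) = 6 + o/(2 + o))
N = -2691/5 (N = -(34 + (12 + 7*(-7))/(2 - 7))*(9 + 43)/4 = -(34 + (12 - 49)/(-5))*52/4 = -(34 - ⅕*(-37))*52/4 = -(34 + 37/5)*52/4 = -207*52/20 = -¼*10764/5 = -2691/5 ≈ -538.20)
(33*(-74))*N = (33*(-74))*(-2691/5) = -2442*(-2691/5) = 6571422/5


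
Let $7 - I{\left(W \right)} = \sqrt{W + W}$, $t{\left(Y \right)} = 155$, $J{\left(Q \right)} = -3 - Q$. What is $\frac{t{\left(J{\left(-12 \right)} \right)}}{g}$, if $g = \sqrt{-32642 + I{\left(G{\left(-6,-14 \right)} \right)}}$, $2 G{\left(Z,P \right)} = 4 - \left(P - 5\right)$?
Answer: $- \frac{155 i}{\sqrt{32635 + \sqrt{23}}} \approx - 0.85794 i$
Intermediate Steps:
$G{\left(Z,P \right)} = \frac{9}{2} - \frac{P}{2}$ ($G{\left(Z,P \right)} = \frac{4 - \left(P - 5\right)}{2} = \frac{4 - \left(-5 + P\right)}{2} = \frac{9 - P}{2} = \frac{9}{2} - \frac{P}{2}$)
$I{\left(W \right)} = 7 - \sqrt{2} \sqrt{W}$ ($I{\left(W \right)} = 7 - \sqrt{W + W} = 7 - \sqrt{2 W} = 7 - \sqrt{2} \sqrt{W}$)
$g = \sqrt{-32635 - \sqrt{23}}$ ($g = \sqrt{-32642 + \left(7 - \sqrt{2} \sqrt{\frac{9}{2} - -7}\right)} = \sqrt{-32642 + \left(7 - \sqrt{2} \sqrt{\frac{9}{2} + 7}\right)} = \sqrt{-32642 + \left(7 - \sqrt{2} \sqrt{\frac{23}{2}}\right)} = \sqrt{-32642 + \left(7 - \sqrt{2} \frac{\sqrt{46}}{2}\right)} = \sqrt{-32642 + \left(7 - \sqrt{23}\right)} = \sqrt{-32635 - \sqrt{23}} \approx 180.66 i$)
$\frac{t{\left(J{\left(-12 \right)} \right)}}{g} = \frac{155}{\sqrt{-32635 - \sqrt{23}}}$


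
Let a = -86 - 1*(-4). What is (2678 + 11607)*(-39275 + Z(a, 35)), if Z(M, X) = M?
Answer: -562214745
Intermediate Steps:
a = -82 (a = -86 + 4 = -82)
(2678 + 11607)*(-39275 + Z(a, 35)) = (2678 + 11607)*(-39275 - 82) = 14285*(-39357) = -562214745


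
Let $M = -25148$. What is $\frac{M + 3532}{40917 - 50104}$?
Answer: $\frac{21616}{9187} \approx 2.3529$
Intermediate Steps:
$\frac{M + 3532}{40917 - 50104} = \frac{-25148 + 3532}{40917 - 50104} = - \frac{21616}{-9187} = \left(-21616\right) \left(- \frac{1}{9187}\right) = \frac{21616}{9187}$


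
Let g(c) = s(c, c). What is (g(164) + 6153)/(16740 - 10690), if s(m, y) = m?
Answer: 6317/6050 ≈ 1.0441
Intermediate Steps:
g(c) = c
(g(164) + 6153)/(16740 - 10690) = (164 + 6153)/(16740 - 10690) = 6317/6050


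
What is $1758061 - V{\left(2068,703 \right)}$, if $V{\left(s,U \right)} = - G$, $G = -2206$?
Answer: $1755855$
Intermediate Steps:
$V{\left(s,U \right)} = 2206$ ($V{\left(s,U \right)} = \left(-1\right) \left(-2206\right) = 2206$)
$1758061 - V{\left(2068,703 \right)} = 1758061 - 2206 = 1755855$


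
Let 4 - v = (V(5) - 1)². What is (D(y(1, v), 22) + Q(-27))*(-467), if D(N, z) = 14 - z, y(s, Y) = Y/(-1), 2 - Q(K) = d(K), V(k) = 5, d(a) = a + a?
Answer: -22416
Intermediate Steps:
d(a) = 2*a
Q(K) = 2 - 2*K
v = -12 (v = 4 - (5 - 1)² = 4 - 1*4² = 4 - 1*16 = 4 - 16 = -12)
y(s, Y) = -Y (y(s, Y) = Y*(-1) = -Y)
(D(y(1, v), 22) + Q(-27))*(-467) = ((14 - 1*22) + (2 - 2*(-27)))*(-467) = ((14 - 22) + (2 + 54))*(-467) = (-8 + 56)*(-467) = 48*(-467) = -22416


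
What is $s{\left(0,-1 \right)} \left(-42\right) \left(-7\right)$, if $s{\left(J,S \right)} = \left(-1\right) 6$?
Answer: $-1764$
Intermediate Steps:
$s{\left(J,S \right)} = -6$
$s{\left(0,-1 \right)} \left(-42\right) \left(-7\right) = \left(-6\right) \left(-42\right) \left(-7\right) = 252 \left(-7\right) = -1764$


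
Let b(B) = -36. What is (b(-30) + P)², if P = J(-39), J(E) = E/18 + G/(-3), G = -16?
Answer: 38809/36 ≈ 1078.0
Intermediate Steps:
J(E) = 16/3 + E/18 (J(E) = E/18 - 16/(-3) = E*(1/18) - 16*(-⅓) = E/18 + 16/3 = 16/3 + E/18)
P = 19/6 (P = 16/3 + (1/18)*(-39) = 16/3 - 13/6 = 19/6 ≈ 3.1667)
(b(-30) + P)² = (-36 + 19/6)² = (-197/6)² = 38809/36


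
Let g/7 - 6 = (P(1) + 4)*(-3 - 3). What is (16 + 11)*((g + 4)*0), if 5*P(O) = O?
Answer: 0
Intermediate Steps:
P(O) = O/5
g = -672/5 (g = 42 + 7*(((⅕)*1 + 4)*(-3 - 3)) = 42 + 7*((⅕ + 4)*(-6)) = 42 + 7*((21/5)*(-6)) = 42 + 7*(-126/5) = 42 - 882/5 = -672/5 ≈ -134.40)
(16 + 11)*((g + 4)*0) = (16 + 11)*((-672/5 + 4)*0) = 27*(-652/5*0) = 27*0 = 0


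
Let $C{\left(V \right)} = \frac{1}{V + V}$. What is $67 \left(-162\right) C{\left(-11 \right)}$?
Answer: $\frac{5427}{11} \approx 493.36$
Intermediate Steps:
$C{\left(V \right)} = \frac{1}{2 V}$
$67 \left(-162\right) C{\left(-11 \right)} = 67 \left(-162\right) \frac{1}{2 \left(-11\right)} = - 10854 \cdot \frac{1}{2} \left(- \frac{1}{11}\right) = \left(-10854\right) \left(- \frac{1}{22}\right) = \frac{5427}{11}$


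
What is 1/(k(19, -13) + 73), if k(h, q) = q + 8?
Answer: 1/68 ≈ 0.014706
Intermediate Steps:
k(h, q) = 8 + q
1/(k(19, -13) + 73) = 1/((8 - 13) + 73) = 1/(-5 + 73) = 1/68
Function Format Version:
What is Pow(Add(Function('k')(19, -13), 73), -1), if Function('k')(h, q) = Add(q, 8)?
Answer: Rational(1, 68) ≈ 0.014706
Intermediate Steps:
Function('k')(h, q) = Add(8, q)
Pow(Add(Function('k')(19, -13), 73), -1) = Pow(Add(Add(8, -13), 73), -1) = Pow(Add(-5, 73), -1) = Pow(68, -1) = Rational(1, 68)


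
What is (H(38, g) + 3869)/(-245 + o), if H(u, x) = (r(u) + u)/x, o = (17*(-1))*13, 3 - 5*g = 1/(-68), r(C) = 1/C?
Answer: -3063081/363014 ≈ -8.4379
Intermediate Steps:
r(C) = 1/C
g = 41/68 (g = 3/5 - 1/5/(-68) = 3/5 - 1/5*(-1/68) = 3/5 + 1/340 = 41/68 ≈ 0.60294)
o = -221 (o = -17*13 = -221)
H(u, x) = (u + 1/u)/x (H(u, x) = (1/u + u)/x = (u + 1/u)/x)
(H(38, g) + 3869)/(-245 + o) = ((1 + 38**2)/(38*(41/68)) + 3869)/(-245 - 221) = ((1/38)*(68/41)*(1 + 1444) + 3869)/(-466) = ((1/38)*(68/41)*1445 + 3869)*(-1/466) = (49130/779 + 3869)*(-1/466) = (3063081/779)*(-1/466) = -3063081/363014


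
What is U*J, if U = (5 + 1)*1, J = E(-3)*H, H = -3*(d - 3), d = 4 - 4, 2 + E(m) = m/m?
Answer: -54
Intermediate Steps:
E(m) = -1 (E(m) = -2 + m/m = -2 + 1 = -1)
d = 0
H = 9 (H = -3*(0 - 3) = -3*(-3) = 9)
J = -9 (J = -1*9 = -9)
U = 6 (U = 6*1 = 6)
U*J = 6*(-9) = -54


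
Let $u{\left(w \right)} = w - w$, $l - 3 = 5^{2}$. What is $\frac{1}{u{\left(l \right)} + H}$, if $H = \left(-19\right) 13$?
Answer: $- \frac{1}{247} \approx -0.0040486$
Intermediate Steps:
$l = 28$ ($l = 3 + 5^{2} = 3 + 25 = 28$)
$u{\left(w \right)} = 0$
$H = -247$
$\frac{1}{u{\left(l \right)} + H} = \frac{1}{0 - 247} = \frac{1}{-247} = - \frac{1}{247}$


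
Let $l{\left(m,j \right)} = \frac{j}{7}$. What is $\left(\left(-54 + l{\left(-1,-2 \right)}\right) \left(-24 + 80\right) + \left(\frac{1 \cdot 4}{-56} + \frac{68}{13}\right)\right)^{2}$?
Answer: $\frac{305080580281}{33124} \approx 9.2103 \cdot 10^{6}$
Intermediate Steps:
$l{\left(m,j \right)} = \frac{j}{7}$ ($l{\left(m,j \right)} = j \frac{1}{7} = \frac{j}{7}$)
$\left(\left(-54 + l{\left(-1,-2 \right)}\right) \left(-24 + 80\right) + \left(\frac{1 \cdot 4}{-56} + \frac{68}{13}\right)\right)^{2} = \left(\left(-54 + \frac{1}{7} \left(-2\right)\right) \left(-24 + 80\right) + \left(\frac{1 \cdot 4}{-56} + \frac{68}{13}\right)\right)^{2} = \left(\left(-54 - \frac{2}{7}\right) 56 + \left(4 \left(- \frac{1}{56}\right) + 68 \cdot \frac{1}{13}\right)\right)^{2} = \left(\left(- \frac{380}{7}\right) 56 + \left(- \frac{1}{14} + \frac{68}{13}\right)\right)^{2} = \left(-3040 + \frac{939}{182}\right)^{2} = \left(- \frac{552341}{182}\right)^{2} = \frac{305080580281}{33124}$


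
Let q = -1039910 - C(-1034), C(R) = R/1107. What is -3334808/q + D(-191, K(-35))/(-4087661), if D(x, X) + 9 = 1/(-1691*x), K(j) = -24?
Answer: 609229063123039811413/189978670736008789897 ≈ 3.2068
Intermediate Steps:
C(R) = R/1107 (C(R) = R*(1/1107) = R/1107)
q = -1151179336/1107 (q = -1039910 - (-1034)/1107 = -1039910 - 1*(-1034/1107) = -1039910 + 1034/1107 = -1151179336/1107 ≈ -1.0399e+6)
D(x, X) = -9 - 1/(1691*x) (D(x, X) = -9 + 1/(-1691*x) = -9 - 1/(1691*x))
-3334808/q + D(-191, K(-35))/(-4087661) = -3334808/(-1151179336/1107) + (-9 - 1/1691/(-191))/(-4087661) = -3334808*(-1107/1151179336) + (-9 - 1/1691*(-1/191))*(-1/4087661) = 461454057/143897417 + (-9 + 1/322981)*(-1/4087661) = 461454057/143897417 - 2906828/322981*(-1/4087661) = 461454057/143897417 + 2906828/1320236837441 = 609229063123039811413/189978670736008789897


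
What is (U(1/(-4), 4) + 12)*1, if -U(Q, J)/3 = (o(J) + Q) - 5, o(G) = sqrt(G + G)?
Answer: 111/4 - 6*sqrt(2) ≈ 19.265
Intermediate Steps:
o(G) = sqrt(2)*sqrt(G) (o(G) = sqrt(2*G) = sqrt(2)*sqrt(G))
U(Q, J) = 15 - 3*Q - 3*sqrt(2)*sqrt(J) (U(Q, J) = -3*((sqrt(2)*sqrt(J) + Q) - 5) = -3*((Q + sqrt(2)*sqrt(J)) - 5) = -3*(-5 + Q + sqrt(2)*sqrt(J)) = 15 - 3*Q - 3*sqrt(2)*sqrt(J))
(U(1/(-4), 4) + 12)*1 = ((15 - 3/(-4) - 3*sqrt(2)*sqrt(4)) + 12)*1 = ((15 - 3*(-1/4) - 3*sqrt(2)*2) + 12)*1 = ((15 + 3/4 - 6*sqrt(2)) + 12)*1 = ((63/4 - 6*sqrt(2)) + 12)*1 = (111/4 - 6*sqrt(2))*1 = 111/4 - 6*sqrt(2)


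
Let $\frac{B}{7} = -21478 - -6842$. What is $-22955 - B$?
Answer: $79497$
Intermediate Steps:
$B = -102452$ ($B = 7 \left(-21478 - -6842\right) = 7 \left(-21478 + 6842\right) = 7 \left(-14636\right) = -102452$)
$-22955 - B = -22955 - -102452 = -22955 + 102452 = 79497$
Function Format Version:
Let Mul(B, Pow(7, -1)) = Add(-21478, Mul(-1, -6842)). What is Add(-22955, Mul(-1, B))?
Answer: 79497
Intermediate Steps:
B = -102452 (B = Mul(7, Add(-21478, Mul(-1, -6842))) = Mul(7, Add(-21478, 6842)) = Mul(7, -14636) = -102452)
Add(-22955, Mul(-1, B)) = Add(-22955, Mul(-1, -102452)) = Add(-22955, 102452) = 79497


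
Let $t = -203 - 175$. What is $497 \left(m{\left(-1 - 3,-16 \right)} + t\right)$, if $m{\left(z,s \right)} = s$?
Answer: $-195818$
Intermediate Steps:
$t = -378$ ($t = -203 - 175 = -378$)
$497 \left(m{\left(-1 - 3,-16 \right)} + t\right) = 497 \left(-16 - 378\right) = 497 \left(-394\right) = -195818$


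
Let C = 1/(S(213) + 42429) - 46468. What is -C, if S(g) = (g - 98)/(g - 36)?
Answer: 348976910287/7510048 ≈ 46468.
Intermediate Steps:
S(g) = (-98 + g)/(-36 + g)
C = -348976910287/7510048 (C = 1/((-98 + 213)/(-36 + 213) + 42429) - 46468 = 1/(115/177 + 42429) - 46468 = 1/(7510048/177) - 46468 = 177/7510048 - 46468 = -348976910287/7510048 ≈ -46468.)
-C = -1*(-348976910287/7510048) = 348976910287/7510048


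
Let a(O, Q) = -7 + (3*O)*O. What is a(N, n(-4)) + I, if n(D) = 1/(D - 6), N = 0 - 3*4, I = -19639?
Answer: -19214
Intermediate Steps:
N = -12 (N = 0 - 12 = -12)
n(D) = 1/(-6 + D)
a(O, Q) = -7 + 3*O²
a(N, n(-4)) + I = (-7 + 3*(-12)²) - 19639 = (-7 + 3*144) - 19639 = (-7 + 432) - 19639 = 425 - 19639 = -19214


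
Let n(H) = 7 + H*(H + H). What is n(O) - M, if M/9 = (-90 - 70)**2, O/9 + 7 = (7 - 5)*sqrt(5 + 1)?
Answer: -218567 - 4536*sqrt(6) ≈ -2.2968e+5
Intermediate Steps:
O = -63 + 18*sqrt(6) (O = -63 + 9*((7 - 5)*sqrt(5 + 1)) = -63 + 9*(2*sqrt(6)) = -63 + 18*sqrt(6) ≈ -18.909)
M = 230400 (M = 9*(-90 - 70)**2 = 9*(-160)**2 = 9*25600 = 230400)
n(H) = 7 + 2*H**2 (n(H) = 7 + H*(2*H) = 7 + 2*H**2)
n(O) - M = (7 + 2*(-63 + 18*sqrt(6))**2) - 1*230400 = (7 + 2*(-63 + 18*sqrt(6))**2) - 230400 = -230393 + 2*(-63 + 18*sqrt(6))**2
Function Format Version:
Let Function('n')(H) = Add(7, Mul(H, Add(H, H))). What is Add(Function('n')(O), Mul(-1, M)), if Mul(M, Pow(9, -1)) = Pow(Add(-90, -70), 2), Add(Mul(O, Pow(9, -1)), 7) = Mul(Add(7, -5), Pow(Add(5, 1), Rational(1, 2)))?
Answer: Add(-218567, Mul(-4536, Pow(6, Rational(1, 2)))) ≈ -2.2968e+5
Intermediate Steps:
O = Add(-63, Mul(18, Pow(6, Rational(1, 2)))) (O = Add(-63, Mul(9, Mul(Add(7, -5), Pow(Add(5, 1), Rational(1, 2))))) = Add(-63, Mul(9, Mul(2, Pow(6, Rational(1, 2))))) = Add(-63, Mul(18, Pow(6, Rational(1, 2)))) ≈ -18.909)
M = 230400 (M = Mul(9, Pow(Add(-90, -70), 2)) = Mul(9, Pow(-160, 2)) = Mul(9, 25600) = 230400)
Function('n')(H) = Add(7, Mul(2, Pow(H, 2))) (Function('n')(H) = Add(7, Mul(H, Mul(2, H))) = Add(7, Mul(2, Pow(H, 2))))
Add(Function('n')(O), Mul(-1, M)) = Add(Add(7, Mul(2, Pow(Add(-63, Mul(18, Pow(6, Rational(1, 2)))), 2))), Mul(-1, 230400)) = Add(Add(7, Mul(2, Pow(Add(-63, Mul(18, Pow(6, Rational(1, 2)))), 2))), -230400) = Add(-230393, Mul(2, Pow(Add(-63, Mul(18, Pow(6, Rational(1, 2)))), 2)))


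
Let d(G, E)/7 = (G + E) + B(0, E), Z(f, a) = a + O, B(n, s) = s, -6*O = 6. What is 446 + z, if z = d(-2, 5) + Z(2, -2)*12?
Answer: 466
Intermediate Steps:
O = -1 (O = -⅙*6 = -1)
Z(f, a) = -1 + a (Z(f, a) = a - 1 = -1 + a)
d(G, E) = 7*G + 14*E (d(G, E) = 7*((G + E) + E) = 7*((E + G) + E) = 7*(G + 2*E) = 7*G + 14*E)
z = 20 (z = (7*(-2) + 14*5) + (-1 - 2)*12 = (-14 + 70) - 3*12 = 56 - 36 = 20)
446 + z = 446 + 20 = 466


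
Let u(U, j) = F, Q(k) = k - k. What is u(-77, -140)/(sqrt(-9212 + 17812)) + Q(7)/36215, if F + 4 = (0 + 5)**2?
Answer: 21*sqrt(86)/860 ≈ 0.22645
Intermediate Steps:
Q(k) = 0
F = 21 (F = -4 + (0 + 5)**2 = -4 + 5**2 = -4 + 25 = 21)
u(U, j) = 21
u(-77, -140)/(sqrt(-9212 + 17812)) + Q(7)/36215 = 21/(sqrt(-9212 + 17812)) + 0/36215 = 21/(sqrt(8600)) + 0*(1/36215) = 21/((10*sqrt(86))) + 0 = 21*(sqrt(86)/860) + 0 = 21*sqrt(86)/860 + 0 = 21*sqrt(86)/860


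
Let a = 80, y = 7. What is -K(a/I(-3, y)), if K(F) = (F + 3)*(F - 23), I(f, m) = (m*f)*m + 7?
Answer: 2805/49 ≈ 57.245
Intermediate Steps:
I(f, m) = 7 + f*m**2 (I(f, m) = (f*m)*m + 7 = f*m**2 + 7 = 7 + f*m**2)
K(F) = (-23 + F)*(3 + F) (K(F) = (3 + F)*(-23 + F) = (-23 + F)*(3 + F))
-K(a/I(-3, y)) = -(-69 + (80/(7 - 3*7**2))**2 - 1600/(7 - 3*7**2)) = -(-69 + (80/(7 - 3*49))**2 - 1600/(7 - 3*49)) = -(-69 + (80/(7 - 147))**2 - 1600/(7 - 147)) = -(-69 + (80/(-140))**2 - 1600/(-140)) = -(-69 + (80*(-1/140))**2 - 1600*(-1)/140) = -(-69 + (-4/7)**2 - 20*(-4/7)) = -(-69 + 16/49 + 80/7) = -1*(-2805/49) = 2805/49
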